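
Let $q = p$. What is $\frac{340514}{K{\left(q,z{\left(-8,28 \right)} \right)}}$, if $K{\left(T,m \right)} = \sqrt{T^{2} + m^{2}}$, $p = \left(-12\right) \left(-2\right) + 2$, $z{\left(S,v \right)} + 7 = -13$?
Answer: $\frac{170257 \sqrt{269}}{269} \approx 10381.0$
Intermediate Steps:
$z{\left(S,v \right)} = -20$ ($z{\left(S,v \right)} = -7 - 13 = -20$)
$p = 26$ ($p = 24 + 2 = 26$)
$q = 26$
$\frac{340514}{K{\left(q,z{\left(-8,28 \right)} \right)}} = \frac{340514}{\sqrt{26^{2} + \left(-20\right)^{2}}} = \frac{340514}{\sqrt{676 + 400}} = \frac{340514}{\sqrt{1076}} = \frac{340514}{2 \sqrt{269}} = 340514 \frac{\sqrt{269}}{538} = \frac{170257 \sqrt{269}}{269}$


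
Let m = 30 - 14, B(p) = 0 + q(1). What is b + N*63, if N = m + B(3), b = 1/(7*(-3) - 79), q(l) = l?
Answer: 107099/100 ≈ 1071.0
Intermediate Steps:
b = -1/100 (b = 1/(-21 - 79) = 1/(-100) = -1/100 ≈ -0.010000)
B(p) = 1 (B(p) = 0 + 1 = 1)
m = 16
N = 17 (N = 16 + 1 = 17)
b + N*63 = -1/100 + 17*63 = -1/100 + 1071 = 107099/100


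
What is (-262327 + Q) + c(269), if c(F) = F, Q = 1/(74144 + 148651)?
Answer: -58385212109/222795 ≈ -2.6206e+5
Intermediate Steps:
Q = 1/222795 ≈ 4.4884e-6
(-262327 + Q) + c(269) = (-262327 + 1/222795) + 269 = -58445143964/222795 + 269 = -58385212109/222795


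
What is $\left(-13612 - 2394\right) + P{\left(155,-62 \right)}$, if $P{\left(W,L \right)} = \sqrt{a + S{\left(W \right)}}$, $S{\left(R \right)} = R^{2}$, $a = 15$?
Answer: $-16006 + 2 \sqrt{6010} \approx -15851.0$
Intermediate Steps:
$P{\left(W,L \right)} = \sqrt{15 + W^{2}}$
$\left(-13612 - 2394\right) + P{\left(155,-62 \right)} = \left(-13612 - 2394\right) + \sqrt{15 + 155^{2}} = -16006 + \sqrt{15 + 24025} = -16006 + \sqrt{24040} = -16006 + 2 \sqrt{6010}$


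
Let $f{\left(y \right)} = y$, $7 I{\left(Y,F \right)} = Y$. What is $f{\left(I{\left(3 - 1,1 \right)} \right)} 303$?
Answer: $\frac{606}{7} \approx 86.571$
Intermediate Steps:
$I{\left(Y,F \right)} = \frac{Y}{7}$
$f{\left(I{\left(3 - 1,1 \right)} \right)} 303 = \frac{3 - 1}{7} \cdot 303 = \frac{1}{7} \cdot 2 \cdot 303 = \frac{2}{7} \cdot 303 = \frac{606}{7}$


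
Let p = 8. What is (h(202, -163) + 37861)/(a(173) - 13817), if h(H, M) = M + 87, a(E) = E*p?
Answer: -37785/12433 ≈ -3.0391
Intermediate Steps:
a(E) = 8*E (a(E) = E*8 = 8*E)
h(H, M) = 87 + M
(h(202, -163) + 37861)/(a(173) - 13817) = ((87 - 163) + 37861)/(8*173 - 13817) = (-76 + 37861)/(1384 - 13817) = 37785/(-12433) = 37785*(-1/12433) = -37785/12433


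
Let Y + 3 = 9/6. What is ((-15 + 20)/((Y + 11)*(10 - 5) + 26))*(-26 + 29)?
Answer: 10/49 ≈ 0.20408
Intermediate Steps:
Y = -3/2 (Y = -3 + 9/6 = -3 + 9*(⅙) = -3 + 3/2 = -3/2 ≈ -1.5000)
((-15 + 20)/((Y + 11)*(10 - 5) + 26))*(-26 + 29) = ((-15 + 20)/((-3/2 + 11)*(10 - 5) + 26))*(-26 + 29) = (5/((19/2)*5 + 26))*3 = (5/(95/2 + 26))*3 = (5/(147/2))*3 = (5*(2/147))*3 = (10/147)*3 = 10/49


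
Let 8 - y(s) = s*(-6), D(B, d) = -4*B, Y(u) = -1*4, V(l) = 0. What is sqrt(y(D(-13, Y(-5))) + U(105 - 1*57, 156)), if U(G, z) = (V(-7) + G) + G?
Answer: 4*sqrt(26) ≈ 20.396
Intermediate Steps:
Y(u) = -4
y(s) = 8 + 6*s (y(s) = 8 - s*(-6) = 8 - (-6)*s = 8 + 6*s)
U(G, z) = 2*G (U(G, z) = (0 + G) + G = G + G = 2*G)
sqrt(y(D(-13, Y(-5))) + U(105 - 1*57, 156)) = sqrt((8 + 6*(-4*(-13))) + 2*(105 - 1*57)) = sqrt((8 + 6*52) + 2*(105 - 57)) = sqrt((8 + 312) + 2*48) = sqrt(320 + 96) = sqrt(416) = 4*sqrt(26)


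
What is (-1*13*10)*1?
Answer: -130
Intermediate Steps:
(-1*13*10)*1 = -13*10*1 = -130*1 = -130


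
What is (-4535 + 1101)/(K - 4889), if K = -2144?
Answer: 3434/7033 ≈ 0.48827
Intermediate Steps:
(-4535 + 1101)/(K - 4889) = (-4535 + 1101)/(-2144 - 4889) = -3434/(-7033) = -3434*(-1/7033) = 3434/7033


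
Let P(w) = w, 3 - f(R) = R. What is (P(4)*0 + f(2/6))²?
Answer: 64/9 ≈ 7.1111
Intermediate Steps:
f(R) = 3 - R
(P(4)*0 + f(2/6))² = (4*0 + (3 - 2/6))² = (0 + (3 - 2/6))² = (0 + (3 - 1*⅓))² = (0 + (3 - ⅓))² = (0 + 8/3)² = (8/3)² = 64/9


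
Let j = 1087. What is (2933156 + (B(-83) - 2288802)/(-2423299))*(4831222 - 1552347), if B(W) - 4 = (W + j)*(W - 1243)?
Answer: 1370939611294259750/142547 ≈ 9.6175e+12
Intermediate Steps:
B(W) = 4 + (-1243 + W)*(1087 + W) (B(W) = 4 + (W + 1087)*(W - 1243) = 4 + (1087 + W)*(-1243 + W) = 4 + (-1243 + W)*(1087 + W))
(2933156 + (B(-83) - 2288802)/(-2423299))*(4831222 - 1552347) = (2933156 + ((-1351137 + (-83)² - 156*(-83)) - 2288802)/(-2423299))*(4831222 - 1552347) = (2933156 + ((-1351137 + 6889 + 12948) - 2288802)*(-1/2423299))*3278875 = (2933156 + (-1331300 - 2288802)*(-1/2423299))*3278875 = (2933156 - 3620102*(-1/2423299))*3278875 = (2933156 + 3620102/2423299)*3278875 = (7107917621746/2423299)*3278875 = 1370939611294259750/142547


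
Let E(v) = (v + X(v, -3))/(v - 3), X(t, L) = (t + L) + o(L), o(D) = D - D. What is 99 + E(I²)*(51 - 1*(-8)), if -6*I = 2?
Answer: 4049/26 ≈ 155.73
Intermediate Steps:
I = -⅓ (I = -⅙*2 = -⅓ ≈ -0.33333)
o(D) = 0
X(t, L) = L + t (X(t, L) = (t + L) + 0 = (L + t) + 0 = L + t)
E(v) = (-3 + 2*v)/(-3 + v) (E(v) = (v + (-3 + v))/(v - 3) = (-3 + 2*v)/(-3 + v))
99 + E(I²)*(51 - 1*(-8)) = 99 + ((-3 + 2*(-⅓)²)/(-3 + (-⅓)²))*(51 - 1*(-8)) = 99 + ((-3 + 2*(⅑))/(-3 + ⅑))*(51 + 8) = 99 + ((-3 + 2/9)/(-26/9))*59 = 99 - 9/26*(-25/9)*59 = 99 + (25/26)*59 = 99 + 1475/26 = 4049/26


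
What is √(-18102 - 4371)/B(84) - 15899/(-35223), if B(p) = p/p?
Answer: 15899/35223 + 3*I*√2497 ≈ 0.45138 + 149.91*I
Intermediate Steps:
B(p) = 1
√(-18102 - 4371)/B(84) - 15899/(-35223) = √(-18102 - 4371)/1 - 15899/(-35223) = √(-22473)*1 - 15899*(-1/35223) = (3*I*√2497)*1 + 15899/35223 = 3*I*√2497 + 15899/35223 = 15899/35223 + 3*I*√2497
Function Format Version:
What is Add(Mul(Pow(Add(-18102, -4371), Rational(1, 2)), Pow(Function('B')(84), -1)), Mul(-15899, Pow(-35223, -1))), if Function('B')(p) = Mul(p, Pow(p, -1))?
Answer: Add(Rational(15899, 35223), Mul(3, I, Pow(2497, Rational(1, 2)))) ≈ Add(0.45138, Mul(149.91, I))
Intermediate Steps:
Function('B')(p) = 1
Add(Mul(Pow(Add(-18102, -4371), Rational(1, 2)), Pow(Function('B')(84), -1)), Mul(-15899, Pow(-35223, -1))) = Add(Mul(Pow(Add(-18102, -4371), Rational(1, 2)), Pow(1, -1)), Mul(-15899, Pow(-35223, -1))) = Add(Mul(Pow(-22473, Rational(1, 2)), 1), Mul(-15899, Rational(-1, 35223))) = Add(Mul(Mul(3, I, Pow(2497, Rational(1, 2))), 1), Rational(15899, 35223)) = Add(Mul(3, I, Pow(2497, Rational(1, 2))), Rational(15899, 35223)) = Add(Rational(15899, 35223), Mul(3, I, Pow(2497, Rational(1, 2))))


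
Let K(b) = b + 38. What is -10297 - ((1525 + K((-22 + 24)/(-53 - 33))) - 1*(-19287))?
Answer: -1339320/43 ≈ -31147.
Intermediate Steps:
K(b) = 38 + b
-10297 - ((1525 + K((-22 + 24)/(-53 - 33))) - 1*(-19287)) = -10297 - ((1525 + (38 + (-22 + 24)/(-53 - 33))) - 1*(-19287)) = -10297 - ((1525 + (38 + 2/(-86))) + 19287) = -10297 - ((1525 + (38 + 2*(-1/86))) + 19287) = -10297 - ((1525 + (38 - 1/43)) + 19287) = -10297 - ((1525 + 1633/43) + 19287) = -10297 - (67208/43 + 19287) = -10297 - 1*896549/43 = -10297 - 896549/43 = -1339320/43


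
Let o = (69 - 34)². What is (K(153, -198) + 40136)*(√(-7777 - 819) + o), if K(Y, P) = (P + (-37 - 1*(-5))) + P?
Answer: 48642300 + 79416*I*√2149 ≈ 4.8642e+7 + 3.6815e+6*I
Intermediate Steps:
o = 1225 (o = 35² = 1225)
K(Y, P) = -32 + 2*P (K(Y, P) = (P + (-37 + 5)) + P = (P - 32) + P = (-32 + P) + P = -32 + 2*P)
(K(153, -198) + 40136)*(√(-7777 - 819) + o) = ((-32 + 2*(-198)) + 40136)*(√(-7777 - 819) + 1225) = ((-32 - 396) + 40136)*(√(-8596) + 1225) = (-428 + 40136)*(2*I*√2149 + 1225) = 39708*(1225 + 2*I*√2149) = 48642300 + 79416*I*√2149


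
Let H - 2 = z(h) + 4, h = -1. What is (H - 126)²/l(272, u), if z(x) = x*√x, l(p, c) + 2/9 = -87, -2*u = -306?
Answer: -129591/785 - 432*I/157 ≈ -165.08 - 2.7516*I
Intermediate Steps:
u = 153 (u = -½*(-306) = 153)
l(p, c) = -785/9 (l(p, c) = -2/9 - 87 = -785/9)
z(x) = x^(3/2)
H = 6 - I (H = 2 + ((-1)^(3/2) + 4) = 2 + (-I + 4) = 2 + (4 - I) = 6 - I ≈ 6.0 - 1.0*I)
(H - 126)²/l(272, u) = ((6 - I) - 126)²/(-785/9) = (-120 - I)²*(-9/785) = -9*(-120 - I)²/785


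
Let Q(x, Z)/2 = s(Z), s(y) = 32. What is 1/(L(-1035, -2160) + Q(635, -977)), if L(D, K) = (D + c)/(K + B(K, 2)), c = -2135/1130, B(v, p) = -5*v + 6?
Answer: 1953996/124821407 ≈ 0.015654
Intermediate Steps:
Q(x, Z) = 64 (Q(x, Z) = 2*32 = 64)
B(v, p) = 6 - 5*v
c = -427/226 (c = -2135*1/1130 = -427/226 ≈ -1.8894)
L(D, K) = (-427/226 + D)/(6 - 4*K) (L(D, K) = (D - 427/226)/(K + (6 - 5*K)) = (-427/226 + D)/(6 - 4*K))
1/(L(-1035, -2160) + Q(635, -977)) = 1/((427 - 226*(-1035))/(452*(-3 + 2*(-2160))) + 64) = 1/((427 + 233910)/(452*(-3 - 4320)) + 64) = 1/((1/452)*234337/(-4323) + 64) = 1/((1/452)*(-1/4323)*234337 + 64) = 1/(-234337/1953996 + 64) = 1/(124821407/1953996) = 1953996/124821407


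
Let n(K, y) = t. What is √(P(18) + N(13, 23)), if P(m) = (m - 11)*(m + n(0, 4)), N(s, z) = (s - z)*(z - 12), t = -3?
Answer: I*√5 ≈ 2.2361*I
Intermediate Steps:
n(K, y) = -3
N(s, z) = (-12 + z)*(s - z) (N(s, z) = (s - z)*(-12 + z) = (-12 + z)*(s - z))
P(m) = (-11 + m)*(-3 + m) (P(m) = (m - 11)*(m - 3) = (-11 + m)*(-3 + m))
√(P(18) + N(13, 23)) = √((33 + 18² - 14*18) + (-1*23² - 12*13 + 12*23 + 13*23)) = √((33 + 324 - 252) + (-1*529 - 156 + 276 + 299)) = √(105 + (-529 - 156 + 276 + 299)) = √(105 - 110) = √(-5) = I*√5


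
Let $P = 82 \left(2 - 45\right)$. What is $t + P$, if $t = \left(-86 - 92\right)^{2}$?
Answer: $28158$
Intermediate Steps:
$P = -3526$ ($P = 82 \left(-43\right) = -3526$)
$t = 31684$ ($t = \left(-178\right)^{2} = 31684$)
$t + P = 31684 - 3526 = 28158$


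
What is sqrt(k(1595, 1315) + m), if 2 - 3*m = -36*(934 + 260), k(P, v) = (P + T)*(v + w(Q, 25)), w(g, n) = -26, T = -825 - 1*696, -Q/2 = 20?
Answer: 2*sqrt(246858)/3 ≈ 331.23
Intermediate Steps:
Q = -40 (Q = -2*20 = -40)
T = -1521 (T = -825 - 696 = -1521)
k(P, v) = (-1521 + P)*(-26 + v) (k(P, v) = (P - 1521)*(v - 26) = (-1521 + P)*(-26 + v))
m = 42986/3 (m = 2/3 - (-12)*(934 + 260) = 2/3 - (-12)*1194 = 2/3 - 1/3*(-42984) = 2/3 + 14328 = 42986/3 ≈ 14329.)
sqrt(k(1595, 1315) + m) = sqrt((39546 - 1521*1315 - 26*1595 + 1595*1315) + 42986/3) = sqrt((39546 - 2000115 - 41470 + 2097425) + 42986/3) = sqrt(95386 + 42986/3) = sqrt(329144/3) = 2*sqrt(246858)/3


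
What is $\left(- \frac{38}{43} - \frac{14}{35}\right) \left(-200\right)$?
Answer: $\frac{11040}{43} \approx 256.74$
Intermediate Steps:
$\left(- \frac{38}{43} - \frac{14}{35}\right) \left(-200\right) = \left(\left(-38\right) \frac{1}{43} - \frac{2}{5}\right) \left(-200\right) = \left(- \frac{38}{43} - \frac{2}{5}\right) \left(-200\right) = \left(- \frac{276}{215}\right) \left(-200\right) = \frac{11040}{43}$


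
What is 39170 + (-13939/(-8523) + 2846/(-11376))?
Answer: 70332692329/1795512 ≈ 39171.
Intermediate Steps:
39170 + (-13939/(-8523) + 2846/(-11376)) = 39170 + (-13939*(-1/8523) + 2846*(-1/11376)) = 39170 + (13939/8523 - 1423/5688) = 39170 + 2487289/1795512 = 70332692329/1795512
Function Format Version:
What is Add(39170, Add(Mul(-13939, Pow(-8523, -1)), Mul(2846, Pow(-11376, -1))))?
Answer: Rational(70332692329, 1795512) ≈ 39171.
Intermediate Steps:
Add(39170, Add(Mul(-13939, Pow(-8523, -1)), Mul(2846, Pow(-11376, -1)))) = Add(39170, Add(Mul(-13939, Rational(-1, 8523)), Mul(2846, Rational(-1, 11376)))) = Add(39170, Add(Rational(13939, 8523), Rational(-1423, 5688))) = Add(39170, Rational(2487289, 1795512)) = Rational(70332692329, 1795512)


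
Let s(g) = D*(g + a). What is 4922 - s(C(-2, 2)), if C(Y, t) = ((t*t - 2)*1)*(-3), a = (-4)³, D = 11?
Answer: 5692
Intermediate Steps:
a = -64
C(Y, t) = 6 - 3*t² (C(Y, t) = ((t² - 2)*1)*(-3) = ((-2 + t²)*1)*(-3) = (-2 + t²)*(-3) = 6 - 3*t²)
s(g) = -704 + 11*g (s(g) = 11*(g - 64) = 11*(-64 + g) = -704 + 11*g)
4922 - s(C(-2, 2)) = 4922 - (-704 + 11*(6 - 3*2²)) = 4922 - (-704 + 11*(6 - 3*4)) = 4922 - (-704 + 11*(6 - 12)) = 4922 - (-704 + 11*(-6)) = 4922 - (-704 - 66) = 4922 - 1*(-770) = 4922 + 770 = 5692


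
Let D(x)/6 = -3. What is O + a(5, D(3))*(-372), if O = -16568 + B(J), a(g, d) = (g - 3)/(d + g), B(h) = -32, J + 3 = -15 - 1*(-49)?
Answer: -215056/13 ≈ -16543.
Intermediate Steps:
J = 31 (J = -3 + (-15 - 1*(-49)) = -3 + (-15 + 49) = -3 + 34 = 31)
D(x) = -18 (D(x) = 6*(-3) = -18)
a(g, d) = (-3 + g)/(d + g)
O = -16600 (O = -16568 - 32 = -16600)
O + a(5, D(3))*(-372) = -16600 + ((-3 + 5)/(-18 + 5))*(-372) = -16600 + (2/(-13))*(-372) = -16600 - 1/13*2*(-372) = -16600 - 2/13*(-372) = -16600 + 744/13 = -215056/13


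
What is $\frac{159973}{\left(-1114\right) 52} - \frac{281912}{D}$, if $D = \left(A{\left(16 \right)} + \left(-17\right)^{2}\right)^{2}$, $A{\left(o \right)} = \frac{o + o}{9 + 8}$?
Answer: $- \frac{8631366687429}{1416514832200} \approx -6.0934$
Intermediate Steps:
$A{\left(o \right)} = \frac{2 o}{17}$
$D = \frac{24453025}{289}$ ($D = \left(\frac{2}{17} \cdot 16 + \left(-17\right)^{2}\right)^{2} = \left(\frac{32}{17} + 289\right)^{2} = \left(\frac{4945}{17}\right)^{2} = \frac{24453025}{289} \approx 84613.0$)
$\frac{159973}{\left(-1114\right) 52} - \frac{281912}{D} = \frac{159973}{\left(-1114\right) 52} - \frac{281912}{\frac{24453025}{289}} = \frac{159973}{-57928} - \frac{81472568}{24453025} = 159973 \left(- \frac{1}{57928}\right) - \frac{81472568}{24453025} = - \frac{159973}{57928} - \frac{81472568}{24453025} = - \frac{8631366687429}{1416514832200}$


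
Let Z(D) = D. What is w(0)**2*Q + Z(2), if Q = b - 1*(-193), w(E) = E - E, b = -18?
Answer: 2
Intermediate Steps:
w(E) = 0
Q = 175 (Q = -18 - 1*(-193) = -18 + 193 = 175)
w(0)**2*Q + Z(2) = 0**2*175 + 2 = 0*175 + 2 = 0 + 2 = 2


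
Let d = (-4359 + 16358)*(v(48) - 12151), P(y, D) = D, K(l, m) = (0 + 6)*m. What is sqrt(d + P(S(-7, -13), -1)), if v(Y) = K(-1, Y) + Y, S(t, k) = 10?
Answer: I*sqrt(141768186) ≈ 11907.0*I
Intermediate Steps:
K(l, m) = 6*m
v(Y) = 7*Y (v(Y) = 6*Y + Y = 7*Y)
d = -141768185 (d = (-4359 + 16358)*(7*48 - 12151) = 11999*(336 - 12151) = 11999*(-11815) = -141768185)
sqrt(d + P(S(-7, -13), -1)) = sqrt(-141768185 - 1) = sqrt(-141768186) = I*sqrt(141768186)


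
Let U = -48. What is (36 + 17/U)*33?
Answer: 18821/16 ≈ 1176.3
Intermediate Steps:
(36 + 17/U)*33 = (36 + 17/(-48))*33 = (36 + 17*(-1/48))*33 = (36 - 17/48)*33 = (1711/48)*33 = 18821/16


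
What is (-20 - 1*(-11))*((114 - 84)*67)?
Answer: -18090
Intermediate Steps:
(-20 - 1*(-11))*((114 - 84)*67) = (-20 + 11)*(30*67) = -9*2010 = -18090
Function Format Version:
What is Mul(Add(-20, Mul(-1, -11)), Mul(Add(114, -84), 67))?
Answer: -18090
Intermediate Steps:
Mul(Add(-20, Mul(-1, -11)), Mul(Add(114, -84), 67)) = Mul(Add(-20, 11), Mul(30, 67)) = Mul(-9, 2010) = -18090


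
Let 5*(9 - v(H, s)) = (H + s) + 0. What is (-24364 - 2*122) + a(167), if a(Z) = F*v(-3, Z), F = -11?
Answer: -121731/5 ≈ -24346.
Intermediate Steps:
v(H, s) = 9 - H/5 - s/5 (v(H, s) = 9 - ((H + s) + 0)/5 = 9 - (H + s)/5 = 9 + (-H/5 - s/5) = 9 - H/5 - s/5)
a(Z) = -528/5 + 11*Z/5 (a(Z) = -11*(9 - 1/5*(-3) - Z/5) = -11*(9 + 3/5 - Z/5) = -11*(48/5 - Z/5) = -528/5 + 11*Z/5)
(-24364 - 2*122) + a(167) = (-24364 - 2*122) + (-528/5 + (11/5)*167) = (-24364 - 244) + (-528/5 + 1837/5) = -24608 + 1309/5 = -121731/5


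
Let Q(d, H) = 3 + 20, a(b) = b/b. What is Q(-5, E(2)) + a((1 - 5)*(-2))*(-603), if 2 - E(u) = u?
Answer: -580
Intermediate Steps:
E(u) = 2 - u
a(b) = 1
Q(d, H) = 23
Q(-5, E(2)) + a((1 - 5)*(-2))*(-603) = 23 + 1*(-603) = 23 - 603 = -580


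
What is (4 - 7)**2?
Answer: 9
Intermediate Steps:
(4 - 7)**2 = (-3)**2 = 9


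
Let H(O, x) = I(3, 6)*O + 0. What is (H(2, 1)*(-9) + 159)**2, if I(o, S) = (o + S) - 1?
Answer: 225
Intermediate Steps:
I(o, S) = -1 + S + o (I(o, S) = (S + o) - 1 = -1 + S + o)
H(O, x) = 8*O (H(O, x) = (-1 + 6 + 3)*O + 0 = 8*O + 0 = 8*O)
(H(2, 1)*(-9) + 159)**2 = ((8*2)*(-9) + 159)**2 = (16*(-9) + 159)**2 = (-144 + 159)**2 = 15**2 = 225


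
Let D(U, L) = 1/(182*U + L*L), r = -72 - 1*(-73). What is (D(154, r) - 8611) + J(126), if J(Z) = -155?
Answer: -245702213/28029 ≈ -8766.0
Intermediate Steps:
r = 1 (r = -72 + 73 = 1)
D(U, L) = 1/(L² + 182*U) (D(U, L) = 1/(182*U + L²) = 1/(L² + 182*U))
(D(154, r) - 8611) + J(126) = (1/(1² + 182*154) - 8611) - 155 = (1/(1 + 28028) - 8611) - 155 = (1/28029 - 8611) - 155 = -241357718/28029 - 155 = -245702213/28029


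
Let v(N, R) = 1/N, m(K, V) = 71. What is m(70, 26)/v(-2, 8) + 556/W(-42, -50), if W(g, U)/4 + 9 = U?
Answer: -8517/59 ≈ -144.36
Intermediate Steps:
W(g, U) = -36 + 4*U
m(70, 26)/v(-2, 8) + 556/W(-42, -50) = 71/(1/(-2)) + 556/(-36 + 4*(-50)) = 71/(-½) + 556/(-36 - 200) = 71*(-2) + 556/(-236) = -142 + 556*(-1/236) = -142 - 139/59 = -8517/59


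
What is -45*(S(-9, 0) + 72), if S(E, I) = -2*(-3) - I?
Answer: -3510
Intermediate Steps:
S(E, I) = 6 - I
-45*(S(-9, 0) + 72) = -45*((6 - 1*0) + 72) = -45*((6 + 0) + 72) = -45*(6 + 72) = -45*78 = -3510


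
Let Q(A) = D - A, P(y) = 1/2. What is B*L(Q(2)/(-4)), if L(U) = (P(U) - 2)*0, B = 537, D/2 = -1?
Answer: 0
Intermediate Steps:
D = -2 (D = 2*(-1) = -2)
P(y) = ½
Q(A) = -2 - A
L(U) = 0 (L(U) = (½ - 2)*0 = -3/2*0 = 0)
B*L(Q(2)/(-4)) = 537*0 = 0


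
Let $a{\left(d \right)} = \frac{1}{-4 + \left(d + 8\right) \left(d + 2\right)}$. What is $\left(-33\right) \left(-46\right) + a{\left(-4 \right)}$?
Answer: $\frac{18215}{12} \approx 1517.9$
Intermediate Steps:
$a{\left(d \right)} = \frac{1}{-4 + \left(2 + d\right) \left(8 + d\right)}$ ($a{\left(d \right)} = \frac{1}{-4 + \left(8 + d\right) \left(2 + d\right)} = \frac{1}{-4 + \left(2 + d\right) \left(8 + d\right)}$)
$\left(-33\right) \left(-46\right) + a{\left(-4 \right)} = \left(-33\right) \left(-46\right) + \frac{1}{12 + \left(-4\right)^{2} + 10 \left(-4\right)} = 1518 + \frac{1}{12 + 16 - 40} = 1518 + \frac{1}{-12} = 1518 - \frac{1}{12} = \frac{18215}{12}$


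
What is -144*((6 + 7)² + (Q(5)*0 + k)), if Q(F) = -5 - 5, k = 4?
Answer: -24912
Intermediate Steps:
Q(F) = -10
-144*((6 + 7)² + (Q(5)*0 + k)) = -144*((6 + 7)² + (-10*0 + 4)) = -144*(13² + (0 + 4)) = -144*(169 + 4) = -144*173 = -24912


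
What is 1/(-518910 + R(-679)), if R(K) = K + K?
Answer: -1/520268 ≈ -1.9221e-6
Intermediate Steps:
R(K) = 2*K
1/(-518910 + R(-679)) = 1/(-518910 + 2*(-679)) = 1/(-518910 - 1358) = 1/(-520268) = -1/520268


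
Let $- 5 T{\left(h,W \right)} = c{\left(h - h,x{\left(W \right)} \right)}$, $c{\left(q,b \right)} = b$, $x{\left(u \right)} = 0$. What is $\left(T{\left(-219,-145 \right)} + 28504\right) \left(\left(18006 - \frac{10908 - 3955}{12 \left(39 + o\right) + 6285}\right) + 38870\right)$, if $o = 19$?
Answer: $\frac{11317353663112}{6981} \approx 1.6212 \cdot 10^{9}$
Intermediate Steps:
$T{\left(h,W \right)} = 0$ ($T{\left(h,W \right)} = \left(- \frac{1}{5}\right) 0 = 0$)
$\left(T{\left(-219,-145 \right)} + 28504\right) \left(\left(18006 - \frac{10908 - 3955}{12 \left(39 + o\right) + 6285}\right) + 38870\right) = \left(0 + 28504\right) \left(\left(18006 - \frac{10908 - 3955}{12 \left(39 + 19\right) + 6285}\right) + 38870\right) = 28504 \left(\left(18006 - \frac{6953}{12 \cdot 58 + 6285}\right) + 38870\right) = 28504 \left(\left(18006 - \frac{6953}{696 + 6285}\right) + 38870\right) = 28504 \left(\left(18006 - \frac{6953}{6981}\right) + 38870\right) = 28504 \left(\frac{125692933}{6981} + 38870\right) = 28504 \cdot \frac{397044403}{6981} = \frac{11317353663112}{6981}$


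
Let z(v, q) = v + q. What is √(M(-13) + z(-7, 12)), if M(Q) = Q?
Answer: 2*I*√2 ≈ 2.8284*I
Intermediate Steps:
z(v, q) = q + v
√(M(-13) + z(-7, 12)) = √(-13 + (12 - 7)) = √(-13 + 5) = √(-8) = 2*I*√2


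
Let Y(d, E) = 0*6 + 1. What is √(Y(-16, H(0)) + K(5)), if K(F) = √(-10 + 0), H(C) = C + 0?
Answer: √(1 + I*√10) ≈ 1.4691 + 1.0762*I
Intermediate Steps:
H(C) = C
Y(d, E) = 1 (Y(d, E) = 0 + 1 = 1)
K(F) = I*√10 (K(F) = √(-10) = I*√10)
√(Y(-16, H(0)) + K(5)) = √(1 + I*√10)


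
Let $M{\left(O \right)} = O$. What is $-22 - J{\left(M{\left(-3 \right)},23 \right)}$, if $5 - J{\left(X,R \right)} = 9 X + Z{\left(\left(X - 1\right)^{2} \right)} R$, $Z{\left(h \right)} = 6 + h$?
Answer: $452$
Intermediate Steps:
$J{\left(X,R \right)} = 5 - 9 X - R \left(6 + \left(-1 + X\right)^{2}\right)$ ($J{\left(X,R \right)} = 5 - \left(9 X + \left(6 + \left(X - 1\right)^{2}\right) R\right) = 5 - \left(9 X + \left(6 + \left(-1 + X\right)^{2}\right) R\right) = 5 - \left(9 X + R \left(6 + \left(-1 + X\right)^{2}\right)\right) = 5 - 9 X - R \left(6 + \left(-1 + X\right)^{2}\right)$)
$-22 - J{\left(M{\left(-3 \right)},23 \right)} = -22 - \left(5 - -27 - 23 \left(6 + \left(-1 - 3\right)^{2}\right)\right) = -22 - \left(5 + 27 - 23 \left(6 + \left(-4\right)^{2}\right)\right) = -22 - \left(5 + 27 - 23 \left(6 + 16\right)\right) = -22 - \left(5 + 27 - 23 \cdot 22\right) = -22 - \left(5 + 27 - 506\right) = -22 - -474 = -22 + 474 = 452$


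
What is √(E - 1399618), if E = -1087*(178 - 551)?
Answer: 3*I*√110463 ≈ 997.08*I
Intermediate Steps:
E = 405451 (E = -1087*(-373) = 405451)
√(E - 1399618) = √(405451 - 1399618) = √(-994167) = 3*I*√110463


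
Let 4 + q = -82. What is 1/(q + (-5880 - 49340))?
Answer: -1/55306 ≈ -1.8081e-5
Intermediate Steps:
q = -86 (q = -4 - 82 = -86)
1/(q + (-5880 - 49340)) = 1/(-86 + (-5880 - 49340)) = 1/(-86 - 55220) = 1/(-55306) = -1/55306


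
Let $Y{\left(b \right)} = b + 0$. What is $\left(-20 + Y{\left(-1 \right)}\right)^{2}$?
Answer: $441$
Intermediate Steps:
$Y{\left(b \right)} = b$
$\left(-20 + Y{\left(-1 \right)}\right)^{2} = \left(-20 - 1\right)^{2} = \left(-21\right)^{2} = 441$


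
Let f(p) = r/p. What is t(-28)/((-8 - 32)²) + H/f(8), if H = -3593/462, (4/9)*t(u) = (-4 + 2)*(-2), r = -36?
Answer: 5767511/3326400 ≈ 1.7339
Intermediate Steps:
t(u) = 9 (t(u) = 9*((-4 + 2)*(-2))/4 = 9*(-2*(-2))/4 = (9/4)*4 = 9)
H = -3593/462 (H = -3593*1/462 = -3593/462 ≈ -7.7771)
f(p) = -36/p
t(-28)/((-8 - 32)²) + H/f(8) = 9/((-8 - 32)²) - 3593/(462*((-36/8))) = 9/((-40)²) - 3593/(462*((-36*⅛))) = 9/1600 - 3593/(462*(-9/2)) = 9*(1/1600) - 3593/462*(-2/9) = 9/1600 + 3593/2079 = 5767511/3326400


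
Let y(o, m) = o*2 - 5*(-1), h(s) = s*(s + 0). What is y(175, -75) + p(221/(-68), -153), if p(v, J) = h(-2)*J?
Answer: -257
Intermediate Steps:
h(s) = s² (h(s) = s*s = s²)
y(o, m) = 5 + 2*o (y(o, m) = 2*o + 5 = 5 + 2*o)
p(v, J) = 4*J (p(v, J) = (-2)²*J = 4*J)
y(175, -75) + p(221/(-68), -153) = (5 + 2*175) + 4*(-153) = (5 + 350) - 612 = 355 - 612 = -257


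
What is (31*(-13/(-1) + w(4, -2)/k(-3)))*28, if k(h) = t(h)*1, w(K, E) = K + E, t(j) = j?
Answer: 32116/3 ≈ 10705.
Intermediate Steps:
w(K, E) = E + K
k(h) = h (k(h) = h*1 = h)
(31*(-13/(-1) + w(4, -2)/k(-3)))*28 = (31*(-13/(-1) + (-2 + 4)/(-3)))*28 = (31*(-13*(-1) + 2*(-⅓)))*28 = (31*(13 - ⅔))*28 = (31*(37/3))*28 = (1147/3)*28 = 32116/3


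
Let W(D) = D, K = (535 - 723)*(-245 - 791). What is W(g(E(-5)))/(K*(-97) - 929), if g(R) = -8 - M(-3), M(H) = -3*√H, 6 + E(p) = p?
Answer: 8/18893425 - 3*I*√3/18893425 ≈ 4.2343e-7 - 2.7502e-7*I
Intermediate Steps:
E(p) = -6 + p
g(R) = -8 + 3*I*√3 (g(R) = -8 - (-3)*√(-3) = -8 - (-3)*I*√3 = -8 + 3*I*√3)
K = 194768 (K = -188*(-1036) = 194768)
W(g(E(-5)))/(K*(-97) - 929) = (-8 + 3*I*√3)/(194768*(-97) - 929) = (-8 + 3*I*√3)/(-18892496 - 929) = (-8 + 3*I*√3)/(-18893425) = (-8 + 3*I*√3)*(-1/18893425) = 8/18893425 - 3*I*√3/18893425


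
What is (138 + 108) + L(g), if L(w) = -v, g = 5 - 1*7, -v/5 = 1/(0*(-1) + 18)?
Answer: 4433/18 ≈ 246.28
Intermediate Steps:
v = -5/18 (v = -5/(0*(-1) + 18) = -5/(0 + 18) = -5/18 ≈ -0.27778)
g = -2 (g = 5 - 7 = -2)
L(w) = 5/18 (L(w) = -1*(-5/18) = 5/18)
(138 + 108) + L(g) = (138 + 108) + 5/18 = 246 + 5/18 = 4433/18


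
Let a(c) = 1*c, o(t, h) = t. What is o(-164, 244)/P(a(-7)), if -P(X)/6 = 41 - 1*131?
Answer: -41/135 ≈ -0.30370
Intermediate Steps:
a(c) = c
P(X) = 540 (P(X) = -6*(41 - 1*131) = -6*(41 - 131) = -6*(-90) = 540)
o(-164, 244)/P(a(-7)) = -164/540 = -164*1/540 = -41/135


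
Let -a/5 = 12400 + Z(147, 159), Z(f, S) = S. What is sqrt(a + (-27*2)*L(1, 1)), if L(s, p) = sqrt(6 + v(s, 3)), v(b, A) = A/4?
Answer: sqrt(-62795 - 81*sqrt(3)) ≈ 250.87*I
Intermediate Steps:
v(b, A) = A/4 (v(b, A) = A*(1/4) = A/4)
a = -62795 (a = -5*(12400 + 159) = -5*12559 = -62795)
L(s, p) = 3*sqrt(3)/2 (L(s, p) = sqrt(6 + (1/4)*3) = sqrt(6 + 3/4) = sqrt(27/4) = 3*sqrt(3)/2)
sqrt(a + (-27*2)*L(1, 1)) = sqrt(-62795 + (-27*2)*(3*sqrt(3)/2)) = sqrt(-62795 - 81*sqrt(3))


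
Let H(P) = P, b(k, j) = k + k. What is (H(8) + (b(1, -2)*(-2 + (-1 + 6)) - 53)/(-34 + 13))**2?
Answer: 46225/441 ≈ 104.82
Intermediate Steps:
b(k, j) = 2*k
(H(8) + (b(1, -2)*(-2 + (-1 + 6)) - 53)/(-34 + 13))**2 = (8 + ((2*1)*(-2 + (-1 + 6)) - 53)/(-34 + 13))**2 = (8 + (2*(-2 + 5) - 53)/(-21))**2 = (8 + (2*3 - 53)*(-1/21))**2 = (8 + (6 - 53)*(-1/21))**2 = (8 - 47*(-1/21))**2 = (8 + 47/21)**2 = (215/21)**2 = 46225/441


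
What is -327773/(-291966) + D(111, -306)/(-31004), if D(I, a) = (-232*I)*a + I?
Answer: -1145297457163/4526056932 ≈ -253.05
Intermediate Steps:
D(I, a) = I - 232*I*a (D(I, a) = -232*I*a + I = I - 232*I*a)
-327773/(-291966) + D(111, -306)/(-31004) = -327773/(-291966) + (111*(1 - 232*(-306)))/(-31004) = -327773*(-1/291966) + (111*(1 + 70992))*(-1/31004) = 327773/291966 + (111*70993)*(-1/31004) = 327773/291966 + 7880223*(-1/31004) = 327773/291966 - 7880223/31004 = -1145297457163/4526056932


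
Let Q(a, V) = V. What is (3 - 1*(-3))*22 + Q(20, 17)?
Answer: 149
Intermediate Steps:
(3 - 1*(-3))*22 + Q(20, 17) = (3 - 1*(-3))*22 + 17 = (3 + 3)*22 + 17 = 6*22 + 17 = 132 + 17 = 149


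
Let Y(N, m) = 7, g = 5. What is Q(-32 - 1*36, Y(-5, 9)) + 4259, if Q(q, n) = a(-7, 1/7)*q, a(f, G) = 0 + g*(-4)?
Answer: 5619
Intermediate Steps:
a(f, G) = -20 (a(f, G) = 0 + 5*(-4) = 0 - 20 = -20)
Q(q, n) = -20*q
Q(-32 - 1*36, Y(-5, 9)) + 4259 = -20*(-32 - 1*36) + 4259 = -20*(-32 - 36) + 4259 = -20*(-68) + 4259 = 1360 + 4259 = 5619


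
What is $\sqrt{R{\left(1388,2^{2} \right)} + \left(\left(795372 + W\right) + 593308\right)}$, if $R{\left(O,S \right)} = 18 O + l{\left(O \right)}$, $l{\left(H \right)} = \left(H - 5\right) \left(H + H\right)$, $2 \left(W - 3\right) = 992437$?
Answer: $\frac{\sqrt{22996374}}{2} \approx 2397.7$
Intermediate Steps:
$W = \frac{992443}{2}$ ($W = 3 + \frac{1}{2} \cdot 992437 = 3 + \frac{992437}{2} = \frac{992443}{2} \approx 4.9622 \cdot 10^{5}$)
$l{\left(H \right)} = 2 H \left(-5 + H\right)$ ($l{\left(H \right)} = \left(-5 + H\right) 2 H = 2 H \left(-5 + H\right)$)
$R{\left(O,S \right)} = 18 O + 2 O \left(-5 + O\right)$
$\sqrt{R{\left(1388,2^{2} \right)} + \left(\left(795372 + W\right) + 593308\right)} = \sqrt{2 \cdot 1388 \left(4 + 1388\right) + \left(\left(795372 + \frac{992443}{2}\right) + 593308\right)} = \sqrt{2 \cdot 1388 \cdot 1392 + \left(\frac{2583187}{2} + 593308\right)} = \sqrt{3864192 + \frac{3769803}{2}} = \sqrt{\frac{11498187}{2}} = \frac{\sqrt{22996374}}{2}$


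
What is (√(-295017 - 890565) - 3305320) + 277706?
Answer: -3027614 + I*√1185582 ≈ -3.0276e+6 + 1088.8*I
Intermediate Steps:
(√(-295017 - 890565) - 3305320) + 277706 = (√(-1185582) - 3305320) + 277706 = (I*√1185582 - 3305320) + 277706 = (-3305320 + I*√1185582) + 277706 = -3027614 + I*√1185582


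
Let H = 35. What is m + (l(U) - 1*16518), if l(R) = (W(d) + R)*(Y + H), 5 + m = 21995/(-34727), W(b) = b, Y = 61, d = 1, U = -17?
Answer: -627156888/34727 ≈ -18060.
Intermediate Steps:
m = -195630/34727 (m = -5 + 21995/(-34727) = -5 + 21995*(-1/34727) = -5 - 21995/34727 = -195630/34727 ≈ -5.6334)
l(R) = 96 + 96*R (l(R) = (1 + R)*(61 + 35) = (1 + R)*96 = 96 + 96*R)
m + (l(U) - 1*16518) = -195630/34727 + ((96 + 96*(-17)) - 1*16518) = -195630/34727 + ((96 - 1632) - 16518) = -195630/34727 + (-1536 - 16518) = -195630/34727 - 18054 = -627156888/34727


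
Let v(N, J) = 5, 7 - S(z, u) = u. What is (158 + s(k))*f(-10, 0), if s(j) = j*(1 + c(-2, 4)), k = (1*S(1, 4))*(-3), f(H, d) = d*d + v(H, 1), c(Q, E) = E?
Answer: 565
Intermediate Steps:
S(z, u) = 7 - u
f(H, d) = 5 + d² (f(H, d) = d*d + 5 = d² + 5 = 5 + d²)
k = -9 (k = (1*(7 - 1*4))*(-3) = (1*(7 - 4))*(-3) = (1*3)*(-3) = 3*(-3) = -9)
s(j) = 5*j (s(j) = j*(1 + 4) = j*5 = 5*j)
(158 + s(k))*f(-10, 0) = (158 + 5*(-9))*(5 + 0²) = (158 - 45)*(5 + 0) = 113*5 = 565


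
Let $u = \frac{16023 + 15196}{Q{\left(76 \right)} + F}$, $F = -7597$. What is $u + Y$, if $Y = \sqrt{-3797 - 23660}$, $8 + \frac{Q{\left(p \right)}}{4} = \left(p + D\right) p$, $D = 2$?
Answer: $\frac{31219}{16083} + i \sqrt{27457} \approx 1.9411 + 165.7 i$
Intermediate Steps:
$Q{\left(p \right)} = -32 + 4 p \left(2 + p\right)$ ($Q{\left(p \right)} = -32 + 4 \left(p + 2\right) p = -32 + 4 \left(2 + p\right) p = -32 + 4 p \left(2 + p\right)$)
$u = \frac{31219}{16083}$ ($u = \frac{16023 + 15196}{\left(-32 + 4 \cdot 76^{2} + 8 \cdot 76\right) - 7597} = \frac{31219}{\left(-32 + 4 \cdot 5776 + 608\right) - 7597} = \frac{31219}{\left(-32 + 23104 + 608\right) - 7597} = \frac{31219}{23680 - 7597} = \frac{31219}{16083} \approx 1.9411$)
$Y = i \sqrt{27457}$ ($Y = \sqrt{-27457} = i \sqrt{27457} \approx 165.7 i$)
$u + Y = \frac{31219}{16083} + i \sqrt{27457}$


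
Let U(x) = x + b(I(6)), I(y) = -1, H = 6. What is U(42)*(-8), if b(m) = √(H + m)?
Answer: -336 - 8*√5 ≈ -353.89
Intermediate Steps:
b(m) = √(6 + m)
U(x) = x + √5 (U(x) = x + √(6 - 1) = x + √5)
U(42)*(-8) = (42 + √5)*(-8) = -336 - 8*√5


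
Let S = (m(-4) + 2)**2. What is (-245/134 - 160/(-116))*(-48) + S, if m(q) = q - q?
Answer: 49652/1943 ≈ 25.554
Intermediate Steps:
m(q) = 0
S = 4 (S = (0 + 2)**2 = 2**2 = 4)
(-245/134 - 160/(-116))*(-48) + S = (-245/134 - 160/(-116))*(-48) + 4 = (-245*1/134 - 160*(-1/116))*(-48) + 4 = (-245/134 + 40/29)*(-48) + 4 = -1745/3886*(-48) + 4 = 41880/1943 + 4 = 49652/1943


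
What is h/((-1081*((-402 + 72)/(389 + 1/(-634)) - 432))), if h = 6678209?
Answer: 329402658925/23079613764 ≈ 14.272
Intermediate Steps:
h/((-1081*((-402 + 72)/(389 + 1/(-634)) - 432))) = 6678209/((-1081*((-402 + 72)/(389 + 1/(-634)) - 432))) = 6678209/((-1081*(-330/(389 - 1/634) - 432))) = 6678209/((-1081*(-330/246625/634 - 432))) = 6678209/((-1081*(-330*634/246625 - 432))) = 6678209/((-1081*(-41844/49325 - 432))) = 6678209/((-1081*(-21350244/49325))) = 6678209/(23079613764/49325) = 6678209*(49325/23079613764) = 329402658925/23079613764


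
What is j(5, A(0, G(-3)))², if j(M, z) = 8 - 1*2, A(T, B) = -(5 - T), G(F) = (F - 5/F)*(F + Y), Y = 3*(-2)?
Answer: 36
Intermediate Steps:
Y = -6
G(F) = (-6 + F)*(F - 5/F) (G(F) = (F - 5/F)*(F - 6) = (F - 5/F)*(-6 + F) = (-6 + F)*(F - 5/F))
A(T, B) = -5 + T
j(M, z) = 6 (j(M, z) = 8 - 2 = 6)
j(5, A(0, G(-3)))² = 6² = 36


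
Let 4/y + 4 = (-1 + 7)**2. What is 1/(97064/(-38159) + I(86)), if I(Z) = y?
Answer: -27752/67123 ≈ -0.41345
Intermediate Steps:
y = 1/8 (y = 4/(-4 + (-1 + 7)**2) = 4/(-4 + 6**2) = 4/(-4 + 36) = 4/32 = 4*(1/32) = 1/8 ≈ 0.12500)
I(Z) = 1/8
1/(97064/(-38159) + I(86)) = 1/(97064/(-38159) + 1/8) = 1/(97064*(-1/38159) + 1/8) = 1/(-8824/3469 + 1/8) = 1/(-67123/27752) = -27752/67123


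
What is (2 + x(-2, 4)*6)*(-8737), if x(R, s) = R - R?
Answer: -17474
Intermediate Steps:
x(R, s) = 0
(2 + x(-2, 4)*6)*(-8737) = (2 + 0*6)*(-8737) = (2 + 0)*(-8737) = 2*(-8737) = -17474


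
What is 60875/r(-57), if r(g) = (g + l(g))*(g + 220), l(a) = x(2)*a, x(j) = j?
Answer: -60875/27873 ≈ -2.1840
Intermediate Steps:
l(a) = 2*a
r(g) = 3*g*(220 + g) (r(g) = (g + 2*g)*(g + 220) = (3*g)*(220 + g) = 3*g*(220 + g))
60875/r(-57) = 60875/((3*(-57)*(220 - 57))) = 60875/((3*(-57)*163)) = 60875/(-27873) = 60875*(-1/27873) = -60875/27873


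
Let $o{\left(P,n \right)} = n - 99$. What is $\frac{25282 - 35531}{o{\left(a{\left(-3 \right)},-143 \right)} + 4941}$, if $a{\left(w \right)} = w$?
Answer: $- \frac{277}{127} \approx -2.1811$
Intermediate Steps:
$o{\left(P,n \right)} = -99 + n$
$\frac{25282 - 35531}{o{\left(a{\left(-3 \right)},-143 \right)} + 4941} = \frac{25282 - 35531}{\left(-99 - 143\right) + 4941} = - \frac{10249}{-242 + 4941} = - \frac{10249}{4699} = \left(-10249\right) \frac{1}{4699} = - \frac{277}{127}$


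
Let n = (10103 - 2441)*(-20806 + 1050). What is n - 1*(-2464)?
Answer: -151368008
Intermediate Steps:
n = -151370472 (n = 7662*(-19756) = -151370472)
n - 1*(-2464) = -151370472 - 1*(-2464) = -151370472 + 2464 = -151368008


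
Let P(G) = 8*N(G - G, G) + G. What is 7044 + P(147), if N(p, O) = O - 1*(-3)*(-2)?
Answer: 8319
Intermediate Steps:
N(p, O) = -6 + O (N(p, O) = O + 3*(-2) = O - 6 = -6 + O)
P(G) = -48 + 9*G (P(G) = 8*(-6 + G) + G = (-48 + 8*G) + G = -48 + 9*G)
7044 + P(147) = 7044 + (-48 + 9*147) = 7044 + (-48 + 1323) = 7044 + 1275 = 8319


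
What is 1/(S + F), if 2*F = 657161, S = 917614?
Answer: 2/2492389 ≈ 8.0244e-7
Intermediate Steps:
F = 657161/2 (F = (½)*657161 = 657161/2 ≈ 3.2858e+5)
1/(S + F) = 1/(917614 + 657161/2) = 1/(2492389/2) = 2/2492389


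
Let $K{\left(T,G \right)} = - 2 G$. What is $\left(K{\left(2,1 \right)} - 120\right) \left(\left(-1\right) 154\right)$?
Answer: $18788$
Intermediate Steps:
$\left(K{\left(2,1 \right)} - 120\right) \left(\left(-1\right) 154\right) = \left(\left(-2\right) 1 - 120\right) \left(\left(-1\right) 154\right) = \left(-2 - 120\right) \left(-154\right) = \left(-122\right) \left(-154\right) = 18788$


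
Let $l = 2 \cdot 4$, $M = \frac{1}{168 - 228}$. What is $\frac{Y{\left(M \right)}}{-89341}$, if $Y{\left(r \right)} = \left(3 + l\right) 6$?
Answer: $- \frac{66}{89341} \approx -0.00073874$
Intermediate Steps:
$M = - \frac{1}{60}$ ($M = \frac{1}{-60} = - \frac{1}{60} \approx -0.016667$)
$l = 8$
$Y{\left(r \right)} = 66$ ($Y{\left(r \right)} = \left(3 + 8\right) 6 = 11 \cdot 6 = 66$)
$\frac{Y{\left(M \right)}}{-89341} = \frac{66}{-89341} = 66 \left(- \frac{1}{89341}\right) = - \frac{66}{89341}$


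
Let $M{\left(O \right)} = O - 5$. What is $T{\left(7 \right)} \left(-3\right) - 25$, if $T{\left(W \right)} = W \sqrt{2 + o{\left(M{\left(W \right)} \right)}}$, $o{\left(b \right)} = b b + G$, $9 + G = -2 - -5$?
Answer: $-25$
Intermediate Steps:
$M{\left(O \right)} = -5 + O$
$G = -6$ ($G = -9 - -3 = -9 + \left(-2 + 5\right) = -9 + 3 = -6$)
$o{\left(b \right)} = -6 + b^{2}$ ($o{\left(b \right)} = b b - 6 = b^{2} - 6 = -6 + b^{2}$)
$T{\left(W \right)} = W \sqrt{-4 + \left(-5 + W\right)^{2}}$ ($T{\left(W \right)} = W \sqrt{2 + \left(-6 + \left(-5 + W\right)^{2}\right)} = W \sqrt{-4 + \left(-5 + W\right)^{2}}$)
$T{\left(7 \right)} \left(-3\right) - 25 = 7 \sqrt{-4 + \left(-5 + 7\right)^{2}} \left(-3\right) - 25 = 7 \sqrt{-4 + 2^{2}} \left(-3\right) - 25 = 7 \sqrt{-4 + 4} \left(-3\right) - 25 = 7 \sqrt{0} \left(-3\right) - 25 = 7 \cdot 0 \left(-3\right) - 25 = 0 \left(-3\right) - 25 = 0 - 25 = -25$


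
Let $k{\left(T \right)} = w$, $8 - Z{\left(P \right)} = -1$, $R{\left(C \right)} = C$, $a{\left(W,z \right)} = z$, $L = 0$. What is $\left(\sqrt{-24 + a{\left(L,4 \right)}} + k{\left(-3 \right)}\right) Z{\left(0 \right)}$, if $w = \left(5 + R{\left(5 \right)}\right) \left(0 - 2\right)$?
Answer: $-180 + 18 i \sqrt{5} \approx -180.0 + 40.249 i$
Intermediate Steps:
$Z{\left(P \right)} = 9$ ($Z{\left(P \right)} = 8 - -1 = 8 + 1 = 9$)
$w = -20$ ($w = \left(5 + 5\right) \left(0 - 2\right) = 10 \left(-2\right) = -20$)
$k{\left(T \right)} = -20$
$\left(\sqrt{-24 + a{\left(L,4 \right)}} + k{\left(-3 \right)}\right) Z{\left(0 \right)} = \left(\sqrt{-24 + 4} - 20\right) 9 = \left(\sqrt{-20} - 20\right) 9 = \left(2 i \sqrt{5} - 20\right) 9 = \left(-20 + 2 i \sqrt{5}\right) 9 = -180 + 18 i \sqrt{5}$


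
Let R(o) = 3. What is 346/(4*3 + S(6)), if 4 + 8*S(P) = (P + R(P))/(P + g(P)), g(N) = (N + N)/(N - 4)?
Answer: 11072/371 ≈ 29.844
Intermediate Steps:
g(N) = 2*N/(-4 + N) (g(N) = (2*N)/(-4 + N) = 2*N/(-4 + N))
S(P) = -1/2 + (3 + P)/(8*(P + 2*P/(-4 + P))) (S(P) = -1/2 + ((P + 3)/(P + 2*P/(-4 + P)))/8 = -1/2 + ((3 + P)/(P + 2*P/(-4 + P)))/8 = -1/2 + (3 + P)/(8*(P + 2*P/(-4 + P))))
346/(4*3 + S(6)) = 346/(4*3 + (1/8)*(-12 - 3*6**2 + 7*6)/(6*(-2 + 6))) = 346/(12 + (1/8)*(1/6)*(-12 - 3*36 + 42)/4) = 346/(12 + (1/8)*(1/6)*(1/4)*(-12 - 108 + 42)) = 346/(12 + (1/8)*(1/6)*(1/4)*(-78)) = 346/(12 - 13/32) = 346/(371/32) = 346*(32/371) = 11072/371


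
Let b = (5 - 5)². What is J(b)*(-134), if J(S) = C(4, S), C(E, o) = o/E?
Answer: 0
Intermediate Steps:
b = 0 (b = 0² = 0)
J(S) = S/4
J(b)*(-134) = ((¼)*0)*(-134) = 0*(-134) = 0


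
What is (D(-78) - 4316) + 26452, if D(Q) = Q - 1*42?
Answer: 22016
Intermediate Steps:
D(Q) = -42 + Q (D(Q) = Q - 42 = -42 + Q)
(D(-78) - 4316) + 26452 = ((-42 - 78) - 4316) + 26452 = (-120 - 4316) + 26452 = -4436 + 26452 = 22016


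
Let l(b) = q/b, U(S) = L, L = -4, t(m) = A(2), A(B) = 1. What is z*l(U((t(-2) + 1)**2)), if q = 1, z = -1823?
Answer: 1823/4 ≈ 455.75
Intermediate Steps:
t(m) = 1
U(S) = -4
l(b) = 1/b
z*l(U((t(-2) + 1)**2)) = -1823/(-4) = -1823*(-1/4) = 1823/4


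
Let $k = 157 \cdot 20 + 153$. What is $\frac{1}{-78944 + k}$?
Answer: $- \frac{1}{75651} \approx -1.3219 \cdot 10^{-5}$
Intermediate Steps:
$k = 3293$ ($k = 3140 + 153 = 3293$)
$\frac{1}{-78944 + k} = \frac{1}{-78944 + 3293} = \frac{1}{-75651} = - \frac{1}{75651}$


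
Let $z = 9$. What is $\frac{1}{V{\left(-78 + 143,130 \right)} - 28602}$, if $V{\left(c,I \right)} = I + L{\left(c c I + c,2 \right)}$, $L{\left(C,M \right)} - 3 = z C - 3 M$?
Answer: $\frac{1}{4915360} \approx 2.0344 \cdot 10^{-7}$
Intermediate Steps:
$L{\left(C,M \right)} = 3 - 3 M + 9 C$ ($L{\left(C,M \right)} = 3 + \left(9 C - 3 M\right) = 3 + \left(- 3 M + 9 C\right) = 3 - 3 M + 9 C$)
$V{\left(c,I \right)} = -3 + I + 9 c + 9 I c^{2}$ ($V{\left(c,I \right)} = I + \left(3 - 6 + 9 \left(c c I + c\right)\right) = I + \left(3 - 6 + 9 \left(c^{2} I + c\right)\right) = I + \left(3 - 6 + 9 \left(I c^{2} + c\right)\right) = I + \left(3 - 6 + 9 \left(c + I c^{2}\right)\right) = I + \left(3 - 6 + \left(9 c + 9 I c^{2}\right)\right) = I + \left(-3 + 9 c + 9 I c^{2}\right) = -3 + I + 9 c + 9 I c^{2}$)
$\frac{1}{V{\left(-78 + 143,130 \right)} - 28602} = \frac{1}{\left(-3 + 130 + 9 \left(-78 + 143\right) \left(1 + 130 \left(-78 + 143\right)\right)\right) - 28602} = \frac{1}{\left(-3 + 130 + 9 \cdot 65 \left(1 + 130 \cdot 65\right)\right) - 28602} = \frac{1}{\left(-3 + 130 + 9 \cdot 65 \left(1 + 8450\right)\right) - 28602} = \frac{1}{\left(-3 + 130 + 9 \cdot 65 \cdot 8451\right) - 28602} = \frac{1}{\left(-3 + 130 + 4943835\right) - 28602} = \frac{1}{4943962 - 28602} = \frac{1}{4915360}$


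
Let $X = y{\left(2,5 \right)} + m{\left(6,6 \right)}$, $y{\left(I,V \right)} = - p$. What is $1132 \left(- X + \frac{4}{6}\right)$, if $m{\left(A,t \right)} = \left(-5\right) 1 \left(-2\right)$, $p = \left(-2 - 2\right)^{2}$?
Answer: $\frac{22640}{3} \approx 7546.7$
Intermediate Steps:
$p = 16$ ($p = \left(-4\right)^{2} = 16$)
$m{\left(A,t \right)} = 10$ ($m{\left(A,t \right)} = \left(-5\right) \left(-2\right) = 10$)
$y{\left(I,V \right)} = -16$ ($y{\left(I,V \right)} = \left(-1\right) 16 = -16$)
$X = -6$ ($X = -16 + 10 = -6$)
$1132 \left(- X + \frac{4}{6}\right) = 1132 \left(\left(-1\right) \left(-6\right) + \frac{4}{6}\right) = 1132 \left(6 + 4 \cdot \frac{1}{6}\right) = 1132 \left(6 + \frac{2}{3}\right) = 1132 \cdot \frac{20}{3} = \frac{22640}{3}$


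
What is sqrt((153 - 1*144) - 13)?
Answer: 2*I ≈ 2.0*I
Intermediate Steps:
sqrt((153 - 1*144) - 13) = sqrt((153 - 144) - 13) = sqrt(9 - 13) = sqrt(-4) = 2*I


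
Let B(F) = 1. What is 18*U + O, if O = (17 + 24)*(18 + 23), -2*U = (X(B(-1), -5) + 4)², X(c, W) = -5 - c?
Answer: 1645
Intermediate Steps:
U = -2 (U = -((-5 - 1*1) + 4)²/2 = -((-5 - 1) + 4)²/2 = -(-6 + 4)²/2 = -½*(-2)² = -½*4 = -2)
O = 1681 (O = 41*41 = 1681)
18*U + O = 18*(-2) + 1681 = -36 + 1681 = 1645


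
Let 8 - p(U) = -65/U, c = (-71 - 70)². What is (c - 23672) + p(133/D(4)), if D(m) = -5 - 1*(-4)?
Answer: -503204/133 ≈ -3783.5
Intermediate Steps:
D(m) = -1 (D(m) = -5 + 4 = -1)
c = 19881 (c = (-141)² = 19881)
p(U) = 8 + 65/U (p(U) = 8 - (-65)/U = 8 + 65/U)
(c - 23672) + p(133/D(4)) = (19881 - 23672) + (8 + 65/((133/(-1)))) = -3791 + (8 + 65/((133*(-1)))) = -3791 + (8 + 65/(-133)) = -3791 + (8 + 65*(-1/133)) = -3791 + (8 - 65/133) = -3791 + 999/133 = -503204/133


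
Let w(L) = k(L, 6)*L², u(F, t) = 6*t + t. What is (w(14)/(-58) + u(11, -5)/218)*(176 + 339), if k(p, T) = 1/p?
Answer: -1308615/6322 ≈ -206.99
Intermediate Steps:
u(F, t) = 7*t
w(L) = L (w(L) = L²/L = L)
(w(14)/(-58) + u(11, -5)/218)*(176 + 339) = (14/(-58) + (7*(-5))/218)*(176 + 339) = (14*(-1/58) - 35*1/218)*515 = (-7/29 - 35/218)*515 = -2541/6322*515 = -1308615/6322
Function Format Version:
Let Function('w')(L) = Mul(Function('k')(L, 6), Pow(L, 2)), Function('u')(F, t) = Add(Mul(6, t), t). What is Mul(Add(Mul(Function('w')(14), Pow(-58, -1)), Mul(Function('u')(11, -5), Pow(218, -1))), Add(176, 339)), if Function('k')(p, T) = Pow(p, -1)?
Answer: Rational(-1308615, 6322) ≈ -206.99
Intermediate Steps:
Function('u')(F, t) = Mul(7, t)
Function('w')(L) = L (Function('w')(L) = Mul(Pow(L, -1), Pow(L, 2)) = L)
Mul(Add(Mul(Function('w')(14), Pow(-58, -1)), Mul(Function('u')(11, -5), Pow(218, -1))), Add(176, 339)) = Mul(Add(Mul(14, Pow(-58, -1)), Mul(Mul(7, -5), Pow(218, -1))), Add(176, 339)) = Mul(Add(Mul(14, Rational(-1, 58)), Mul(-35, Rational(1, 218))), 515) = Mul(Add(Rational(-7, 29), Rational(-35, 218)), 515) = Mul(Rational(-2541, 6322), 515) = Rational(-1308615, 6322)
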